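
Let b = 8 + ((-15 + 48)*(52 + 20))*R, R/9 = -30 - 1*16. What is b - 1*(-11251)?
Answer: -972405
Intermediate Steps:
R = -414 (R = 9*(-30 - 1*16) = 9*(-30 - 16) = 9*(-46) = -414)
b = -983656 (b = 8 + ((-15 + 48)*(52 + 20))*(-414) = 8 + (33*72)*(-414) = 8 + 2376*(-414) = 8 - 983664 = -983656)
b - 1*(-11251) = -983656 - 1*(-11251) = -983656 + 11251 = -972405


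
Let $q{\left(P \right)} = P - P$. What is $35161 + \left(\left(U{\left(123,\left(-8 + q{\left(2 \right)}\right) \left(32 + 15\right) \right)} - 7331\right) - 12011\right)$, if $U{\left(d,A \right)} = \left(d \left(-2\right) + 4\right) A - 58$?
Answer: $106753$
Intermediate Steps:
$q{\left(P \right)} = 0$
$U{\left(d,A \right)} = -58 + A \left(4 - 2 d\right)$ ($U{\left(d,A \right)} = \left(- 2 d + 4\right) A - 58 = \left(4 - 2 d\right) A - 58 = A \left(4 - 2 d\right) - 58 = -58 + A \left(4 - 2 d\right)$)
$35161 + \left(\left(U{\left(123,\left(-8 + q{\left(2 \right)}\right) \left(32 + 15\right) \right)} - 7331\right) - 12011\right) = 35161 - \left(19400 - 4 \left(-8 + 0\right) \left(32 + 15\right) + 2 \left(-8 + 0\right) \left(32 + 15\right) 123\right) = 35161 - \left(19400 - \left(-32\right) 47 + 2 \left(\left(-8\right) 47\right) 123\right) = 35161 - -71592 = 35161 + \left(\left(90934 - 7331\right) - 12011\right) = 35161 + \left(83603 - 12011\right) = 35161 + 71592 = 106753$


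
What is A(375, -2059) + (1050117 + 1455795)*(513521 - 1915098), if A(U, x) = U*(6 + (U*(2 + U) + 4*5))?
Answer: -3512175597849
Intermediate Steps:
A(U, x) = U*(26 + U*(2 + U)) (A(U, x) = U*(6 + (U*(2 + U) + 20)) = U*(6 + (20 + U*(2 + U))) = U*(26 + U*(2 + U)))
A(375, -2059) + (1050117 + 1455795)*(513521 - 1915098) = 375*(26 + 375² + 2*375) + (1050117 + 1455795)*(513521 - 1915098) = 375*(26 + 140625 + 750) + 2505912*(-1401577) = 375*141401 - 3512228623224 = 53025375 - 3512228623224 = -3512175597849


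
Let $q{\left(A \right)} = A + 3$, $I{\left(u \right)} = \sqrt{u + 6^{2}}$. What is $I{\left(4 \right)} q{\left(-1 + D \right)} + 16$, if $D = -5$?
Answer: $16 - 6 \sqrt{10} \approx -2.9737$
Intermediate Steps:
$I{\left(u \right)} = \sqrt{36 + u}$ ($I{\left(u \right)} = \sqrt{u + 36} = \sqrt{36 + u}$)
$q{\left(A \right)} = 3 + A$
$I{\left(4 \right)} q{\left(-1 + D \right)} + 16 = \sqrt{36 + 4} \left(3 - 6\right) + 16 = \sqrt{40} \left(3 - 6\right) + 16 = 2 \sqrt{10} \left(-3\right) + 16 = - 6 \sqrt{10} + 16 = 16 - 6 \sqrt{10}$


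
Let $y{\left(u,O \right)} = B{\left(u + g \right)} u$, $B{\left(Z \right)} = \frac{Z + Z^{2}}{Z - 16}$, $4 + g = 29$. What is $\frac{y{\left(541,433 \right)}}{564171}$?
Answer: $\frac{28936467}{51715675} \approx 0.55953$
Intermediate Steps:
$g = 25$ ($g = -4 + 29 = 25$)
$B{\left(Z \right)} = \frac{Z + Z^{2}}{-16 + Z}$
$y{\left(u,O \right)} = \frac{u \left(25 + u\right) \left(26 + u\right)}{9 + u}$ ($y{\left(u,O \right)} = \frac{\left(u + 25\right) \left(1 + \left(u + 25\right)\right)}{-16 + \left(u + 25\right)} u = \frac{\left(25 + u\right) \left(1 + \left(25 + u\right)\right)}{-16 + \left(25 + u\right)} u = \frac{\left(25 + u\right) \left(26 + u\right)}{9 + u} u = \frac{u \left(25 + u\right) \left(26 + u\right)}{9 + u}$)
$\frac{y{\left(541,433 \right)}}{564171} = \frac{541 \frac{1}{9 + 541} \left(25 + 541\right) \left(26 + 541\right)}{564171} = 541 \cdot \frac{1}{550} \cdot 566 \cdot 567 \cdot \frac{1}{564171} = \frac{86809401}{275} \cdot \frac{1}{564171} = \frac{28936467}{51715675}$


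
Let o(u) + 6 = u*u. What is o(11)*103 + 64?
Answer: 11909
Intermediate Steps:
o(u) = -6 + u² (o(u) = -6 + u*u = -6 + u²)
o(11)*103 + 64 = (-6 + 11²)*103 + 64 = (-6 + 121)*103 + 64 = 115*103 + 64 = 11845 + 64 = 11909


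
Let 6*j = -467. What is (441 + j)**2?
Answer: 4748041/36 ≈ 1.3189e+5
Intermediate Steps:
j = -467/6 (j = (1/6)*(-467) = -467/6 ≈ -77.833)
(441 + j)**2 = (441 - 467/6)**2 = (2179/6)**2 = 4748041/36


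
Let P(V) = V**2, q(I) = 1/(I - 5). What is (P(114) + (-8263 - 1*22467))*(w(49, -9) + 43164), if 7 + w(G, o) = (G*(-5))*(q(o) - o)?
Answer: -726553113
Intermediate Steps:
q(I) = 1/(-5 + I)
w(G, o) = -7 - 5*G*(1/(-5 + o) - o) (w(G, o) = -7 + (G*(-5))*(1/(-5 + o) - o) = -7 + (-5*G)*(1/(-5 + o) - o) = -7 - 5*G*(1/(-5 + o) - o))
(P(114) + (-8263 - 1*22467))*(w(49, -9) + 43164) = (114**2 + (-8263 - 1*22467))*((-5*49 + (-7 + 5*49*(-9))*(-5 - 9))/(-5 - 9) + 43164) = (12996 + (-8263 - 22467))*((-245 + (-7 - 2205)*(-14))/(-14) + 43164) = (12996 - 30730)*(-(-245 - 2212*(-14))/14 + 43164) = -17734*(-(-245 + 30968)/14 + 43164) = -17734*(-1/14*30723 + 43164) = -17734*(-4389/2 + 43164) = -17734*81939/2 = -726553113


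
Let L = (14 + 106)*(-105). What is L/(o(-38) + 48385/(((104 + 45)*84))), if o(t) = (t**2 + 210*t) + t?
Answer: 157701600/82231799 ≈ 1.9178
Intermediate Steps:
o(t) = t**2 + 211*t
L = -12600 (L = 120*(-105) = -12600)
L/(o(-38) + 48385/(((104 + 45)*84))) = -12600/(-38*(211 - 38) + 48385/(((104 + 45)*84))) = -12600/(-38*173 + 48385/((149*84))) = -12600/(-6574 + 48385/12516) = -12600/(-82231799/12516) = -12600*(-12516/82231799) = 157701600/82231799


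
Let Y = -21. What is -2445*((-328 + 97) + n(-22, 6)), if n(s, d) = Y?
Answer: 616140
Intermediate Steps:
n(s, d) = -21
-2445*((-328 + 97) + n(-22, 6)) = -2445*((-328 + 97) - 21) = -2445*(-231 - 21) = -2445*(-252) = 616140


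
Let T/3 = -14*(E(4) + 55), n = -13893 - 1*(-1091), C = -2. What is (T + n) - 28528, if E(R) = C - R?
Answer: -43388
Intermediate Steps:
E(R) = -2 - R
n = -12802 (n = -13893 + 1091 = -12802)
T = -2058 (T = 3*(-14*((-2 - 1*4) + 55)) = 3*(-14*((-2 - 4) + 55)) = 3*(-14*(-6 + 55)) = 3*(-14*49) = 3*(-686) = -2058)
(T + n) - 28528 = (-2058 - 12802) - 28528 = -14860 - 28528 = -43388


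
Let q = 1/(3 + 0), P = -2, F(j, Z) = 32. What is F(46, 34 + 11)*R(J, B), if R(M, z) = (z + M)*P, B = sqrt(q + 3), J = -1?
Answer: 64 - 64*sqrt(30)/3 ≈ -52.847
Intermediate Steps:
q = 1/3 ≈ 0.33333
B = sqrt(30)/3 (B = sqrt(1/3 + 3) = sqrt(10/3) = sqrt(30)/3 ≈ 1.8257)
R(M, z) = -2*M - 2*z (R(M, z) = (z + M)*(-2) = (M + z)*(-2) = -2*M - 2*z)
F(46, 34 + 11)*R(J, B) = 32*(-2*(-1) - 2*sqrt(30)/3) = 32*(2 - 2*sqrt(30)/3) = 64 - 64*sqrt(30)/3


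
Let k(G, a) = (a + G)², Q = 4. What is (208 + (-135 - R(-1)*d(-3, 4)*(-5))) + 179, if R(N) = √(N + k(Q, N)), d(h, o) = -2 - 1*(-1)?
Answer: 252 - 10*√2 ≈ 237.86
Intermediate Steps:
d(h, o) = -1 (d(h, o) = -2 + 1 = -1)
k(G, a) = (G + a)²
R(N) = √(N + (4 + N)²)
(208 + (-135 - R(-1)*d(-3, 4)*(-5))) + 179 = (208 + (-135 - √(-1 + (4 - 1)²)*(-1)*(-5))) + 179 = (208 + (-135 - √(-1 + 3²)*(-1)*(-5))) + 179 = (208 + (-135 - √(-1 + 9)*(-1)*(-5))) + 179 = (208 + (-135 - √8*(-1)*(-5))) + 179 = (208 + (-135 - (2*√2)*(-1)*(-5))) + 179 = (208 + (-135 - (-2*√2)*(-5))) + 179 = (208 + (-135 - 10*√2)) + 179 = (73 - 10*√2) + 179 = 252 - 10*√2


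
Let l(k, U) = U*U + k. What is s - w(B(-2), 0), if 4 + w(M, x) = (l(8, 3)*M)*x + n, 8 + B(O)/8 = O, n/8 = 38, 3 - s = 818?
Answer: -1115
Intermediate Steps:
s = -815 (s = 3 - 1*818 = 3 - 818 = -815)
n = 304 (n = 8*38 = 304)
B(O) = -64 + 8*O
l(k, U) = k + U² (l(k, U) = U² + k = k + U²)
w(M, x) = 300 + 17*M*x (w(M, x) = -4 + (((8 + 3²)*M)*x + 304) = -4 + (((8 + 9)*M)*x + 304) = -4 + ((17*M)*x + 304) = -4 + (17*M*x + 304) = -4 + (304 + 17*M*x) = 300 + 17*M*x)
s - w(B(-2), 0) = -815 - (300 + 17*(-64 + 8*(-2))*0) = -815 - (300 + 17*(-64 - 16)*0) = -815 - (300 + 17*(-80)*0) = -815 - (300 + 0) = -815 - 1*300 = -815 - 300 = -1115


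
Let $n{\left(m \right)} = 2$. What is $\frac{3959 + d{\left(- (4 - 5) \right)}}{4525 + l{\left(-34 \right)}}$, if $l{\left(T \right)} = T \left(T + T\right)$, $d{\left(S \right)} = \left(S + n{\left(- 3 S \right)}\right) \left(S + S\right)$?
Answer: $\frac{3965}{6837} \approx 0.57993$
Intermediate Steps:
$d{\left(S \right)} = 2 S \left(2 + S\right)$ ($d{\left(S \right)} = \left(S + 2\right) \left(S + S\right) = \left(2 + S\right) 2 S = 2 S \left(2 + S\right)$)
$l{\left(T \right)} = 2 T^{2}$ ($l{\left(T \right)} = T 2 T = 2 T^{2}$)
$\frac{3959 + d{\left(- (4 - 5) \right)}}{4525 + l{\left(-34 \right)}} = \frac{3959 + 2 \left(- (4 - 5)\right) \left(2 - \left(4 - 5\right)\right)}{4525 + 2 \left(-34\right)^{2}} = \frac{3959 + 2 \left(\left(-1\right) \left(-1\right)\right) \left(2 - -1\right)}{4525 + 2 \cdot 1156} = \frac{3959 + 2 \cdot 1 \left(2 + 1\right)}{4525 + 2312} = \frac{3959 + 2 \cdot 1 \cdot 3}{6837} = \left(3959 + 6\right) \frac{1}{6837} = 3965 \cdot \frac{1}{6837} = \frac{3965}{6837}$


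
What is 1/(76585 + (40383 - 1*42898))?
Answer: 1/74070 ≈ 1.3501e-5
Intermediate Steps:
1/(76585 + (40383 - 1*42898)) = 1/(76585 + (40383 - 42898)) = 1/(76585 - 2515) = 1/74070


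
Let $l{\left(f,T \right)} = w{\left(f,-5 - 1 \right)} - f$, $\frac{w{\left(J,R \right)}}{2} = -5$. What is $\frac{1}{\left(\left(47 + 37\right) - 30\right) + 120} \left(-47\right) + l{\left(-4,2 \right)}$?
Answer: $- \frac{1091}{174} \approx -6.2701$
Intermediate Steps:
$w{\left(J,R \right)} = -10$ ($w{\left(J,R \right)} = 2 \left(-5\right) = -10$)
$l{\left(f,T \right)} = -10 - f$
$\frac{1}{\left(\left(47 + 37\right) - 30\right) + 120} \left(-47\right) + l{\left(-4,2 \right)} = \frac{1}{\left(\left(47 + 37\right) - 30\right) + 120} \left(-47\right) - 6 = \frac{1}{\left(84 - 30\right) + 120} \left(-47\right) + \left(-10 + 4\right) = \frac{1}{54 + 120} \left(-47\right) - 6 = \frac{1}{174} \left(-47\right) - 6 = - \frac{47}{174} - 6 = - \frac{1091}{174}$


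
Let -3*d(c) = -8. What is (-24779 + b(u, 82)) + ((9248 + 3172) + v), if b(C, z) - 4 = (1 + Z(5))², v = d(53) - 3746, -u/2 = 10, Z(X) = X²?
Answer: -46267/3 ≈ -15422.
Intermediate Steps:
d(c) = 8/3 (d(c) = -⅓*(-8) = 8/3)
u = -20 (u = -2*10 = -20)
v = -11230/3 (v = 8/3 - 3746 = -11230/3 ≈ -3743.3)
b(C, z) = 680 (b(C, z) = 4 + (1 + 5²)² = 4 + (1 + 25)² = 4 + 26² = 4 + 676 = 680)
(-24779 + b(u, 82)) + ((9248 + 3172) + v) = (-24779 + 680) + ((9248 + 3172) - 11230/3) = -24099 + (12420 - 11230/3) = -24099 + 26030/3 = -46267/3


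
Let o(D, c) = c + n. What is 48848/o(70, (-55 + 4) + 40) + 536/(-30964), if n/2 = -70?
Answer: -378152602/1168891 ≈ -323.51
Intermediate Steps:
n = -140 (n = 2*(-70) = -140)
o(D, c) = -140 + c (o(D, c) = c - 140 = -140 + c)
48848/o(70, (-55 + 4) + 40) + 536/(-30964) = 48848/(-140 + ((-55 + 4) + 40)) + 536/(-30964) = 48848/(-140 + (-51 + 40)) + 536*(-1/30964) = 48848/(-140 - 11) - 134/7741 = 48848/(-151) - 134/7741 = 48848*(-1/151) - 134/7741 = -48848/151 - 134/7741 = -378152602/1168891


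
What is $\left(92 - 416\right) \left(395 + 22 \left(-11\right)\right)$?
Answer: $-49572$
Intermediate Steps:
$\left(92 - 416\right) \left(395 + 22 \left(-11\right)\right) = - 324 \left(395 - 242\right) = \left(-324\right) 153 = -49572$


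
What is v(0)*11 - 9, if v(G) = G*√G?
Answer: -9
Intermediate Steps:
v(G) = G^(3/2)
v(0)*11 - 9 = 0^(3/2)*11 - 9 = 0*11 - 9 = 0 - 9 = -9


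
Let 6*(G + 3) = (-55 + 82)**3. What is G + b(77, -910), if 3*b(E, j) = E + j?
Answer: 17999/6 ≈ 2999.8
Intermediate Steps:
b(E, j) = E/3 + j/3 (b(E, j) = (E + j)/3 = E/3 + j/3)
G = 6555/2 (G = -3 + (-55 + 82)**3/6 = -3 + (1/6)*27**3 = -3 + (1/6)*19683 = -3 + 6561/2 = 6555/2 ≈ 3277.5)
G + b(77, -910) = 6555/2 + ((1/3)*77 + (1/3)*(-910)) = 6555/2 + (77/3 - 910/3) = 6555/2 - 833/3 = 17999/6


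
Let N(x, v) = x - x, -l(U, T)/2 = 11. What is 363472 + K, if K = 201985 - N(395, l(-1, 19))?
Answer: 565457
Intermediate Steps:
l(U, T) = -22 (l(U, T) = -2*11 = -22)
N(x, v) = 0
K = 201985 (K = 201985 - 1*0 = 201985 + 0 = 201985)
363472 + K = 363472 + 201985 = 565457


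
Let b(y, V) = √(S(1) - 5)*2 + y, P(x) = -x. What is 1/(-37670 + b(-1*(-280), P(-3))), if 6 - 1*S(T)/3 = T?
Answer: -3739/139801206 - √10/699006030 ≈ -2.6750e-5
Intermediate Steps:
S(T) = 18 - 3*T
b(y, V) = y + 2*√10 (b(y, V) = √((18 - 3*1) - 5)*2 + y = √((18 - 3) - 5)*2 + y = √(15 - 5)*2 + y = √10*2 + y = 2*√10 + y = y + 2*√10)
1/(-37670 + b(-1*(-280), P(-3))) = 1/(-37670 + (-1*(-280) + 2*√10)) = 1/(-37670 + (280 + 2*√10)) = 1/(-37390 + 2*√10)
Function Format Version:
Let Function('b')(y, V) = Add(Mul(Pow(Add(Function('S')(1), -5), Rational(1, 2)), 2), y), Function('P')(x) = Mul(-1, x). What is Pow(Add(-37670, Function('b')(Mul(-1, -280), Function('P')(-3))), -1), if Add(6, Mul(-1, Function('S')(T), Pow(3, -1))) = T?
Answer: Add(Rational(-3739, 139801206), Mul(Rational(-1, 699006030), Pow(10, Rational(1, 2)))) ≈ -2.6750e-5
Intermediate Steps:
Function('S')(T) = Add(18, Mul(-3, T))
Function('b')(y, V) = Add(y, Mul(2, Pow(10, Rational(1, 2)))) (Function('b')(y, V) = Add(Mul(Pow(Add(Add(18, Mul(-3, 1)), -5), Rational(1, 2)), 2), y) = Add(Mul(Pow(Add(Add(18, -3), -5), Rational(1, 2)), 2), y) = Add(Mul(Pow(Add(15, -5), Rational(1, 2)), 2), y) = Add(Mul(Pow(10, Rational(1, 2)), 2), y) = Add(Mul(2, Pow(10, Rational(1, 2))), y) = Add(y, Mul(2, Pow(10, Rational(1, 2)))))
Pow(Add(-37670, Function('b')(Mul(-1, -280), Function('P')(-3))), -1) = Pow(Add(-37670, Add(Mul(-1, -280), Mul(2, Pow(10, Rational(1, 2))))), -1) = Pow(Add(-37670, Add(280, Mul(2, Pow(10, Rational(1, 2))))), -1) = Pow(Add(-37390, Mul(2, Pow(10, Rational(1, 2)))), -1)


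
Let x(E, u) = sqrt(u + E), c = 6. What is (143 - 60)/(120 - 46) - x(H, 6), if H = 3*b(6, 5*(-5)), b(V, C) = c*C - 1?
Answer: 83/74 - I*sqrt(447) ≈ 1.1216 - 21.142*I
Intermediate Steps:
b(V, C) = -1 + 6*C (b(V, C) = 6*C - 1 = -1 + 6*C)
H = -453 (H = 3*(-1 + 6*(5*(-5))) = 3*(-1 + 6*(-25)) = 3*(-1 - 150) = 3*(-151) = -453)
x(E, u) = sqrt(E + u)
(143 - 60)/(120 - 46) - x(H, 6) = (143 - 60)/(120 - 46) - sqrt(-453 + 6) = 83/74 - sqrt(-447) = 83*(1/74) - I*sqrt(447) = 83/74 - I*sqrt(447)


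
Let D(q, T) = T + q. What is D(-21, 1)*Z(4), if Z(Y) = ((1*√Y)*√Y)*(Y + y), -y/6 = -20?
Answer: -9920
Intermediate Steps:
y = 120 (y = -6*(-20) = 120)
Z(Y) = Y*(120 + Y) (Z(Y) = ((1*√Y)*√Y)*(Y + 120) = (√Y*√Y)*(120 + Y) = Y*(120 + Y))
D(-21, 1)*Z(4) = (1 - 21)*(4*(120 + 4)) = -80*124 = -20*496 = -9920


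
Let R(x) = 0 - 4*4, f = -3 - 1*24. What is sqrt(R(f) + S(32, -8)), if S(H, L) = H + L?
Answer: 2*sqrt(2) ≈ 2.8284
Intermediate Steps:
f = -27 (f = -3 - 24 = -27)
R(x) = -16 (R(x) = 0 - 16 = -16)
sqrt(R(f) + S(32, -8)) = sqrt(-16 + (32 - 8)) = sqrt(-16 + 24) = sqrt(8) = 2*sqrt(2)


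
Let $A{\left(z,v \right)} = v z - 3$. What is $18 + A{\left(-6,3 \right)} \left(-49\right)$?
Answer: $1047$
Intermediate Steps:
$A{\left(z,v \right)} = -3 + v z$ ($A{\left(z,v \right)} = v z - 3 = -3 + v z$)
$18 + A{\left(-6,3 \right)} \left(-49\right) = 18 + \left(-3 + 3 \left(-6\right)\right) \left(-49\right) = 18 + \left(-3 - 18\right) \left(-49\right) = 18 - -1029 = 18 + 1029 = 1047$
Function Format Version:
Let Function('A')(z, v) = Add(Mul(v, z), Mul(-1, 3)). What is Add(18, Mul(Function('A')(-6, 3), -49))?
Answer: 1047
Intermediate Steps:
Function('A')(z, v) = Add(-3, Mul(v, z)) (Function('A')(z, v) = Add(Mul(v, z), -3) = Add(-3, Mul(v, z)))
Add(18, Mul(Function('A')(-6, 3), -49)) = Add(18, Mul(Add(-3, Mul(3, -6)), -49)) = Add(18, Mul(Add(-3, -18), -49)) = Add(18, Mul(-21, -49)) = Add(18, 1029) = 1047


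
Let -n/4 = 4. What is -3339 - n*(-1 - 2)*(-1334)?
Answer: 60693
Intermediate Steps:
n = -16 (n = -4*4 = -16)
-3339 - n*(-1 - 2)*(-1334) = -3339 - (-16*(-1 - 2))*(-1334) = -3339 - (-16*(-3))*(-1334) = -3339 - 48*(-1334) = -3339 - 1*(-64032) = -3339 + 64032 = 60693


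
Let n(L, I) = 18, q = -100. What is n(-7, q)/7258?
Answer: 9/3629 ≈ 0.0024800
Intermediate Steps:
n(-7, q)/7258 = 18/7258 = 18*(1/7258) = 9/3629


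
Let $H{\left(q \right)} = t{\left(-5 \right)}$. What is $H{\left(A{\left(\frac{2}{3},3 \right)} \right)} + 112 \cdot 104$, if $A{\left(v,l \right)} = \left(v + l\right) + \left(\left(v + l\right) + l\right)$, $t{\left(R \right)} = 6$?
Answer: $11654$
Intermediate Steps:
$A{\left(v,l \right)} = 2 v + 3 l$ ($A{\left(v,l \right)} = \left(l + v\right) + \left(\left(l + v\right) + l\right) = \left(l + v\right) + \left(v + 2 l\right) = 2 v + 3 l$)
$H{\left(q \right)} = 6$
$H{\left(A{\left(\frac{2}{3},3 \right)} \right)} + 112 \cdot 104 = 6 + 112 \cdot 104 = 6 + 11648 = 11654$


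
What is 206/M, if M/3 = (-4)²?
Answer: 103/24 ≈ 4.2917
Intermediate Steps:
M = 48 (M = 3*(-4)² = 3*16 = 48)
206/M = 206/48 = (1/48)*206 = 103/24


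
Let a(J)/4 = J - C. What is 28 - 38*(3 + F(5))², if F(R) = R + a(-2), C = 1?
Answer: -580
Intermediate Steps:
a(J) = -4 + 4*J (a(J) = 4*(J - 1*1) = 4*(J - 1) = 4*(-1 + J) = -4 + 4*J)
F(R) = -12 + R (F(R) = R + (-4 + 4*(-2)) = R + (-4 - 8) = R - 12 = -12 + R)
28 - 38*(3 + F(5))² = 28 - 38*(3 + (-12 + 5))² = 28 - 38*(3 - 7)² = 28 - 38*(-4)² = 28 - 38*16 = 28 - 608 = -580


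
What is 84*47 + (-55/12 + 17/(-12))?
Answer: 3942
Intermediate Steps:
84*47 + (-55/12 + 17/(-12)) = 3948 + (-55*1/12 + 17*(-1/12)) = 3948 + (-55/12 - 17/12) = 3948 - 6 = 3942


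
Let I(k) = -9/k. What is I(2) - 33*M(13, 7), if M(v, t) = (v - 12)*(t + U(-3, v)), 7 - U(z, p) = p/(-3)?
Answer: -1219/2 ≈ -609.50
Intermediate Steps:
U(z, p) = 7 + p/3 (U(z, p) = 7 - p/(-3) = 7 - p*(-1)/3 = 7 - (-1)*p/3 = 7 + p/3)
M(v, t) = (-12 + v)*(7 + t + v/3) (M(v, t) = (v - 12)*(t + (7 + v/3)) = (-12 + v)*(7 + t + v/3))
I(2) - 33*M(13, 7) = -9/2 - 33*(-84 - 12*7 + 3*13 + (1/3)*13**2 + 7*13) = -9*1/2 - 33*(-84 - 84 + 39 + (1/3)*169 + 91) = -9/2 - 33*(-84 - 84 + 39 + 169/3 + 91) = -9/2 - 33*55/3 = -9/2 - 605 = -1219/2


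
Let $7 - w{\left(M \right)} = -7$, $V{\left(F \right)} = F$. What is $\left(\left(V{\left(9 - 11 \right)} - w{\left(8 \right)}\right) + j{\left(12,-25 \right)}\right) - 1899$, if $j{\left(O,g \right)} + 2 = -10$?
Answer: $-1927$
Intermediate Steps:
$j{\left(O,g \right)} = -12$ ($j{\left(O,g \right)} = -2 - 10 = -12$)
$w{\left(M \right)} = 14$ ($w{\left(M \right)} = 7 - -7 = 7 + 7 = 14$)
$\left(\left(V{\left(9 - 11 \right)} - w{\left(8 \right)}\right) + j{\left(12,-25 \right)}\right) - 1899 = \left(\left(\left(9 - 11\right) - 14\right) - 12\right) - 1899 = \left(\left(-2 - 14\right) - 12\right) - 1899 = \left(-16 - 12\right) - 1899 = -28 - 1899 = -1927$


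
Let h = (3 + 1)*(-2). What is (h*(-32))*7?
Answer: 1792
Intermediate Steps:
h = -8 (h = 4*(-2) = -8)
(h*(-32))*7 = -8*(-32)*7 = 256*7 = 1792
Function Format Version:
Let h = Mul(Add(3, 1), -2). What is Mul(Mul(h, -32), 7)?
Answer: 1792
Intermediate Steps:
h = -8 (h = Mul(4, -2) = -8)
Mul(Mul(h, -32), 7) = Mul(Mul(-8, -32), 7) = Mul(256, 7) = 1792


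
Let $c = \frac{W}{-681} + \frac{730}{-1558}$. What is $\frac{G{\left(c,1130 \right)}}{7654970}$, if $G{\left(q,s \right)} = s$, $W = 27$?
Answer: $\frac{113}{765497} \approx 0.00014762$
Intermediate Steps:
$c = - \frac{89866}{176833}$ ($c = \frac{27}{-681} + \frac{730}{-1558} = 27 \left(- \frac{1}{681}\right) + 730 \left(- \frac{1}{1558}\right) = - \frac{9}{227} - \frac{365}{779} = - \frac{89866}{176833} \approx -0.5082$)
$\frac{G{\left(c,1130 \right)}}{7654970} = \frac{1130}{7654970} = 1130 \cdot \frac{1}{7654970} = \frac{113}{765497}$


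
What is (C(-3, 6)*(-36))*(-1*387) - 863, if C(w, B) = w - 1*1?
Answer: -56591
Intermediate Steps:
C(w, B) = -1 + w (C(w, B) = w - 1 = -1 + w)
(C(-3, 6)*(-36))*(-1*387) - 863 = ((-1 - 3)*(-36))*(-1*387) - 863 = -4*(-36)*(-387) - 863 = 144*(-387) - 863 = -55728 - 863 = -56591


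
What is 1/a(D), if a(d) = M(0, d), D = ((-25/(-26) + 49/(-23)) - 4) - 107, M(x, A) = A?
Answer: -598/67077 ≈ -0.0089151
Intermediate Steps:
D = -67077/598 (D = ((-25*(-1/26) + 49*(-1/23)) - 4) - 107 = ((25/26 - 49/23) - 4) - 107 = (-699/598 - 4) - 107 = -3091/598 - 107 = -67077/598 ≈ -112.17)
a(d) = d
1/a(D) = 1/(-67077/598) = -598/67077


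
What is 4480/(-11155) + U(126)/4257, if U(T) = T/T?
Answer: -3812041/9497367 ≈ -0.40138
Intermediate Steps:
U(T) = 1
4480/(-11155) + U(126)/4257 = 4480/(-11155) + 1/4257 = 4480*(-1/11155) + 1*(1/4257) = -896/2231 + 1/4257 = -3812041/9497367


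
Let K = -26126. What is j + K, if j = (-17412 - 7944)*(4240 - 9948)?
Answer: 144705922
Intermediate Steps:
j = 144732048 (j = -25356*(-5708) = 144732048)
j + K = 144732048 - 26126 = 144705922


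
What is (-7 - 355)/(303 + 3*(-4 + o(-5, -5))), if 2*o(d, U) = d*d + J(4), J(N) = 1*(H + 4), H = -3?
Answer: -181/165 ≈ -1.0970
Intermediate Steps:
J(N) = 1 (J(N) = 1*(-3 + 4) = 1*1 = 1)
o(d, U) = ½ + d²/2 (o(d, U) = (d*d + 1)/2 = (d² + 1)/2 = (1 + d²)/2 = ½ + d²/2)
(-7 - 355)/(303 + 3*(-4 + o(-5, -5))) = (-7 - 355)/(303 + 3*(-4 + (½ + (½)*(-5)²))) = -362/(303 + 3*(-4 + (½ + (½)*25))) = -362/(303 + 3*(-4 + (½ + 25/2))) = -362/(303 + 3*(-4 + 13)) = -362/(303 + 3*9) = -362/(303 + 27) = -362/330 = -362*1/330 = -181/165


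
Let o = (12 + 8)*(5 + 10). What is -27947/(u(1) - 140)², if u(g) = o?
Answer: -27947/25600 ≈ -1.0917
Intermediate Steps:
o = 300 (o = 20*15 = 300)
u(g) = 300
-27947/(u(1) - 140)² = -27947/(300 - 140)² = -27947/(160²) = -27947/25600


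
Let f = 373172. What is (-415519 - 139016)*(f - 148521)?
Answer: -124576842285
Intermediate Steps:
(-415519 - 139016)*(f - 148521) = (-415519 - 139016)*(373172 - 148521) = -554535*224651 = -124576842285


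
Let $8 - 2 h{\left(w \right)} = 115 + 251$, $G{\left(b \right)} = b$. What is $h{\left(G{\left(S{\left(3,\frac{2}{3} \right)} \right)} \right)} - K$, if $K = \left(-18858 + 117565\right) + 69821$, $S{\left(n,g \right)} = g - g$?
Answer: $-168707$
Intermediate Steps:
$S{\left(n,g \right)} = 0$
$h{\left(w \right)} = -179$ ($h{\left(w \right)} = 4 - \frac{115 + 251}{2} = 4 - 183 = -179$)
$K = 168528$ ($K = 98707 + 69821 = 168528$)
$h{\left(G{\left(S{\left(3,\frac{2}{3} \right)} \right)} \right)} - K = -179 - 168528 = -168707$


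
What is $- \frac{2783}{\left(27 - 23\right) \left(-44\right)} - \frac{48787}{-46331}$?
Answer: $\frac{12502335}{741296} \approx 16.866$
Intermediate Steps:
$- \frac{2783}{\left(27 - 23\right) \left(-44\right)} - \frac{48787}{-46331} = - \frac{2783}{4 \left(-44\right)} - - \frac{48787}{46331} = - \frac{2783}{-176} + \frac{48787}{46331} = \left(-2783\right) \left(- \frac{1}{176}\right) + \frac{48787}{46331} = \frac{253}{16} + \frac{48787}{46331} = \frac{12502335}{741296}$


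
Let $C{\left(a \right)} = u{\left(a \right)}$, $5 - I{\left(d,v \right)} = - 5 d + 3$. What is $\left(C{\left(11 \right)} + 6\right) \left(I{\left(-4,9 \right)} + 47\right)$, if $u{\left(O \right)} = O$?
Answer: $493$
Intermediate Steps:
$I{\left(d,v \right)} = 2 + 5 d$ ($I{\left(d,v \right)} = 5 - \left(- 5 d + 3\right) = 5 - \left(3 - 5 d\right) = 5 + \left(-3 + 5 d\right) = 2 + 5 d$)
$C{\left(a \right)} = a$
$\left(C{\left(11 \right)} + 6\right) \left(I{\left(-4,9 \right)} + 47\right) = \left(11 + 6\right) \left(\left(2 + 5 \left(-4\right)\right) + 47\right) = 17 \left(\left(2 - 20\right) + 47\right) = 17 \left(-18 + 47\right) = 17 \cdot 29 = 493$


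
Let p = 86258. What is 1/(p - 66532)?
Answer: 1/19726 ≈ 5.0695e-5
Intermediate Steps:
1/(p - 66532) = 1/(86258 - 66532) = 1/19726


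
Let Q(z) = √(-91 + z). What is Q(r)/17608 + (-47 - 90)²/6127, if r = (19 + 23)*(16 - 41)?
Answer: 18769/6127 + I*√1141/17608 ≈ 3.0633 + 0.0019184*I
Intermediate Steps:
r = -1050 (r = 42*(-25) = -1050)
Q(r)/17608 + (-47 - 90)²/6127 = √(-91 - 1050)/17608 + (-47 - 90)²/6127 = √(-1141)*(1/17608) + (-137)²*(1/6127) = (I*√1141)*(1/17608) + 18769*(1/6127) = I*√1141/17608 + 18769/6127 = 18769/6127 + I*√1141/17608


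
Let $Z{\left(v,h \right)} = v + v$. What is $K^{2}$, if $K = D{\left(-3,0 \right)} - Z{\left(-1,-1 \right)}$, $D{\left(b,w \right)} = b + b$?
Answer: $16$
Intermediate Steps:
$Z{\left(v,h \right)} = 2 v$
$D{\left(b,w \right)} = 2 b$
$K = -4$ ($K = 2 \left(-3\right) - 2 \left(-1\right) = -6 - -2 = -6 + 2 = -4$)
$K^{2} = \left(-4\right)^{2} = 16$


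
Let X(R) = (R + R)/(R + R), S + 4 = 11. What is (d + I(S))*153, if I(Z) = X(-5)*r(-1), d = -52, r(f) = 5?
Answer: -7191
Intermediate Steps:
S = 7 (S = -4 + 11 = 7)
X(R) = 1 (X(R) = (2*R)/((2*R)) = (2*R)*(1/(2*R)) = 1)
I(Z) = 5 (I(Z) = 1*5 = 5)
(d + I(S))*153 = (-52 + 5)*153 = -47*153 = -7191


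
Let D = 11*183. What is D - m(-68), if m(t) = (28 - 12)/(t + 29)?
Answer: 78523/39 ≈ 2013.4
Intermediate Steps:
m(t) = 16/(29 + t)
D = 2013
D - m(-68) = 2013 - 16/(29 - 68) = 2013 - 16/(-39) = 2013 - 16*(-1)/39 = 2013 - 1*(-16/39) = 2013 + 16/39 = 78523/39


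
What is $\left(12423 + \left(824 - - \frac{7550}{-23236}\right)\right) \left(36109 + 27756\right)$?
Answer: $\frac{9828815261415}{11618} \approx 8.46 \cdot 10^{8}$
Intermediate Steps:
$\left(12423 + \left(824 - - \frac{7550}{-23236}\right)\right) \left(36109 + 27756\right) = \left(12423 + \left(824 - \left(-7550\right) \left(- \frac{1}{23236}\right)\right)\right) 63865 = \left(12423 + \left(824 - \frac{3775}{11618}\right)\right) 63865 = \left(12423 + \frac{9569457}{11618}\right) 63865 = \frac{153899871}{11618} \cdot 63865 = \frac{9828815261415}{11618}$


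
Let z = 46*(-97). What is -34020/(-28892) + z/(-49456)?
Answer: 226426153/178610344 ≈ 1.2677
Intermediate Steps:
z = -4462
-34020/(-28892) + z/(-49456) = -34020/(-28892) - 4462/(-49456) = -34020*(-1/28892) - 4462*(-1/49456) = 8505/7223 + 2231/24728 = 226426153/178610344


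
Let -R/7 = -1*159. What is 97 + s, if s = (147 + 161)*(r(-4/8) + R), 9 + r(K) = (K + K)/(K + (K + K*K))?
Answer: 1021619/3 ≈ 3.4054e+5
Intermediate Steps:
r(K) = -9 + 2*K/(K² + 2*K) (r(K) = -9 + (K + K)/(K + (K + K*K)) = -9 + (2*K)/(K + (K + K²)) = -9 + (2*K)/(K² + 2*K) = -9 + 2*K/(K² + 2*K))
R = 1113 (R = -(-7)*159 = -7*(-159) = 1113)
s = 1021328/3 (s = (147 + 161)*((-16 - (-36)/8)/(2 - 4/8) + 1113) = 308*((-16 - (-36)/8)/(2 - 4*⅛) + 1113) = 308*((-16 - 9*(-½))/(2 - ½) + 1113) = 308*((-16 + 9/2)/(3/2) + 1113) = 308*((⅔)*(-23/2) + 1113) = 308*(-23/3 + 1113) = 308*(3316/3) = 1021328/3 ≈ 3.4044e+5)
97 + s = 97 + 1021328/3 = 1021619/3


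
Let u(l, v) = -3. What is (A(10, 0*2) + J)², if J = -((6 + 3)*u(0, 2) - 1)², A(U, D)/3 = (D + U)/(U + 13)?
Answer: 324072004/529 ≈ 6.1261e+5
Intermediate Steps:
A(U, D) = 3*(D + U)/(13 + U) (A(U, D) = 3*((D + U)/(U + 13)) = 3*((D + U)/(13 + U)) = 3*(D + U)/(13 + U))
J = -784 (J = -((6 + 3)*(-3) - 1)² = -(9*(-3) - 1)² = -(-27 - 1)² = -1*(-28)² = -1*784 = -784)
(A(10, 0*2) + J)² = (3*(0*2 + 10)/(13 + 10) - 784)² = (3*(0 + 10)/23 - 784)² = (3*(1/23)*10 - 784)² = (30/23 - 784)² = (-18002/23)² = 324072004/529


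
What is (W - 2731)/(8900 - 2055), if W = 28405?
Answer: 25674/6845 ≈ 3.7508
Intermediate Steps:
(W - 2731)/(8900 - 2055) = (28405 - 2731)/(8900 - 2055) = 25674/6845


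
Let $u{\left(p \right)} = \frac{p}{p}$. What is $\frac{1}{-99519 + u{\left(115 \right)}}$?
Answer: $- \frac{1}{99518} \approx -1.0048 \cdot 10^{-5}$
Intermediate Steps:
$u{\left(p \right)} = 1$
$\frac{1}{-99519 + u{\left(115 \right)}} = \frac{1}{-99519 + 1} = \frac{1}{-99518} = - \frac{1}{99518}$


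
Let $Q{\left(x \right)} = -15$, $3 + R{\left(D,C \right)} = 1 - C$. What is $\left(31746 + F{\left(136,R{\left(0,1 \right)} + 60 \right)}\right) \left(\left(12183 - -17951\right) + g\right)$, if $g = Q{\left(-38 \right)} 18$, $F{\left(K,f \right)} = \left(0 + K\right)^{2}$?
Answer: $1500427088$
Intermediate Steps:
$R{\left(D,C \right)} = -2 - C$ ($R{\left(D,C \right)} = -3 - \left(-1 + C\right) = -2 - C$)
$F{\left(K,f \right)} = K^{2}$
$g = -270$ ($g = \left(-15\right) 18 = -270$)
$\left(31746 + F{\left(136,R{\left(0,1 \right)} + 60 \right)}\right) \left(\left(12183 - -17951\right) + g\right) = \left(31746 + 136^{2}\right) \left(\left(12183 - -17951\right) - 270\right) = \left(31746 + 18496\right) \left(\left(12183 + 17951\right) - 270\right) = 50242 \left(30134 - 270\right) = 50242 \cdot 29864 = 1500427088$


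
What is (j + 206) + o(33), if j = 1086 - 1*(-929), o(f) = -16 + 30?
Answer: 2235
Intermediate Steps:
o(f) = 14
j = 2015 (j = 1086 + 929 = 2015)
(j + 206) + o(33) = (2015 + 206) + 14 = 2221 + 14 = 2235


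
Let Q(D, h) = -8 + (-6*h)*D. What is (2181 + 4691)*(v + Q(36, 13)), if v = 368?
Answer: -16822656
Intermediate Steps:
Q(D, h) = -8 - 6*D*h
(2181 + 4691)*(v + Q(36, 13)) = (2181 + 4691)*(368 + (-8 - 6*36*13)) = 6872*(368 + (-8 - 2808)) = 6872*(368 - 2816) = 6872*(-2448) = -16822656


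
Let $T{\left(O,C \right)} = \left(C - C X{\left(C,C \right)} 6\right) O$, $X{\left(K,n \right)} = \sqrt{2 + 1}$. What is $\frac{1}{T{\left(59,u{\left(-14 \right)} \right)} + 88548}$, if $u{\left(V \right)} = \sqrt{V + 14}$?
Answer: $\frac{1}{88548} \approx 1.1293 \cdot 10^{-5}$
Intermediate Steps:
$X{\left(K,n \right)} = \sqrt{3}$
$u{\left(V \right)} = \sqrt{14 + V}$
$T{\left(O,C \right)} = O \left(C - 6 C \sqrt{3}\right)$ ($T{\left(O,C \right)} = \left(C - C \sqrt{3} \cdot 6\right) O = \left(C - 6 C \sqrt{3}\right) O = O \left(C - 6 C \sqrt{3}\right)$)
$\frac{1}{T{\left(59,u{\left(-14 \right)} \right)} + 88548} = \frac{1}{\sqrt{14 - 14} \cdot 59 \left(1 - 6 \sqrt{3}\right) + 88548} = \frac{1}{\sqrt{0} \cdot 59 \left(1 - 6 \sqrt{3}\right) + 88548} = \frac{1}{0 \cdot 59 \left(1 - 6 \sqrt{3}\right) + 88548} = \frac{1}{0 + 88548} = \frac{1}{88548}$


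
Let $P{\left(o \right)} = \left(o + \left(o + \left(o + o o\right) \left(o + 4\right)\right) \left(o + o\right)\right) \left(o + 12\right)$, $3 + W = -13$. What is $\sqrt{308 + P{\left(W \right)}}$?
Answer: $2 i \sqrt{92579} \approx 608.54 i$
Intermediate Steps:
$W = -16$ ($W = -3 - 13 = -16$)
$P{\left(o \right)} = \left(12 + o\right) \left(o + 2 o \left(o + \left(4 + o\right) \left(o + o^{2}\right)\right)\right)$ ($P{\left(o \right)} = \left(o + \left(o + \left(o + o^{2}\right) \left(4 + o\right)\right) 2 o\right) \left(12 + o\right) = \left(o + \left(o + \left(4 + o\right) \left(o + o^{2}\right)\right) 2 o\right) \left(12 + o\right) = \left(o + 2 o \left(o + \left(4 + o\right) \left(o + o^{2}\right)\right)\right) \left(12 + o\right) = \left(12 + o\right) \left(o + 2 o \left(o + \left(4 + o\right) \left(o + o^{2}\right)\right)\right)$)
$\sqrt{308 + P{\left(W \right)}} = \sqrt{308 - 16 \left(12 + 2 \left(-16\right)^{4} + 34 \left(-16\right)^{3} + 121 \left(-16\right) + 130 \left(-16\right)^{2}\right)} = \sqrt{308 - 16 \left(12 + 2 \cdot 65536 + 34 \left(-4096\right) - 1936 + 130 \cdot 256\right)} = \sqrt{308 - 16 \left(12 + 131072 - 139264 - 1936 + 33280\right)} = \sqrt{308 - 370624} = \sqrt{-370316} = 2 i \sqrt{92579}$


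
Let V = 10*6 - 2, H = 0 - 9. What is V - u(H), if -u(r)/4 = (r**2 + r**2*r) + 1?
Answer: -2530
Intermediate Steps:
H = -9
V = 58 (V = 60 - 2 = 58)
u(r) = -4 - 4*r**2 - 4*r**3 (u(r) = -4*((r**2 + r**2*r) + 1) = -4*((r**2 + r**3) + 1) = -4*(1 + r**2 + r**3) = -4 - 4*r**2 - 4*r**3)
V - u(H) = 58 - (-4 - 4*(-9)**2 - 4*(-9)**3) = 58 - (-4 - 4*81 - 4*(-729)) = 58 - (-4 - 324 + 2916) = 58 - 1*2588 = 58 - 2588 = -2530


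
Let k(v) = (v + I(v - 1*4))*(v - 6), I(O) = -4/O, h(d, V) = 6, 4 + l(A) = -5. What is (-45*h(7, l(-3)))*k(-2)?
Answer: -2880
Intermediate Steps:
l(A) = -9 (l(A) = -4 - 5 = -9)
k(v) = (-6 + v)*(v - 4/(-4 + v)) (k(v) = (v - 4/(v - 1*4))*(v - 6) = (v - 4/(v - 4))*(-6 + v) = (v - 4/(-4 + v))*(-6 + v) = (-6 + v)*(v - 4/(-4 + v)))
(-45*h(7, l(-3)))*k(-2) = (-45*6)*((24 - 4*(-2) - 2*(-6 - 2)*(-4 - 2))/(-4 - 2)) = -270*(24 + 8 - 2*(-8)*(-6))/(-6) = -(-45)*(24 + 8 - 96) = -(-45)*(-64) = -270*32/3 = -2880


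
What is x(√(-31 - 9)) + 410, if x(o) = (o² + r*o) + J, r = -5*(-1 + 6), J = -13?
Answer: 357 - 50*I*√10 ≈ 357.0 - 158.11*I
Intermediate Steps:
r = -25 (r = -5*5 = -25)
x(o) = -13 + o² - 25*o (x(o) = (o² - 25*o) - 13 = -13 + o² - 25*o)
x(√(-31 - 9)) + 410 = (-13 + (√(-31 - 9))² - 25*√(-31 - 9)) + 410 = (-13 + (√(-40))² - 50*I*√10) + 410 = (-13 + (2*I*√10)² - 50*I*√10) + 410 = (-13 - 40 - 50*I*√10) + 410 = (-53 - 50*I*√10) + 410 = 357 - 50*I*√10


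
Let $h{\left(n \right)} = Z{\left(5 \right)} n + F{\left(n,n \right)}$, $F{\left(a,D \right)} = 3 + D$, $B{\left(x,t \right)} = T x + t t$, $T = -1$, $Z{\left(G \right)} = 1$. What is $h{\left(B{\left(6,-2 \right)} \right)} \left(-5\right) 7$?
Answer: $35$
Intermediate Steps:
$B{\left(x,t \right)} = t^{2} - x$ ($B{\left(x,t \right)} = - x + t t = - x + t^{2} = t^{2} - x$)
$h{\left(n \right)} = 3 + 2 n$ ($h{\left(n \right)} = 1 n + \left(3 + n\right) = n + \left(3 + n\right) = 3 + 2 n$)
$h{\left(B{\left(6,-2 \right)} \right)} \left(-5\right) 7 = \left(3 + 2 \left(\left(-2\right)^{2} - 6\right)\right) \left(-5\right) 7 = \left(3 + 2 \left(4 - 6\right)\right) \left(-5\right) 7 = \left(3 + 2 \left(-2\right)\right) \left(-5\right) 7 = \left(3 - 4\right) \left(-5\right) 7 = \left(-1\right) \left(-5\right) 7 = 5 \cdot 7 = 35$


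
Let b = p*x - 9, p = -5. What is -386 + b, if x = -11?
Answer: -340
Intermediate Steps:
b = 46 (b = -5*(-11) - 9 = 55 - 9 = 46)
-386 + b = -386 + 46 = -340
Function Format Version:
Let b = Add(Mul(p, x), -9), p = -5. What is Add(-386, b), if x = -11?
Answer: -340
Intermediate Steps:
b = 46 (b = Add(Mul(-5, -11), -9) = Add(55, -9) = 46)
Add(-386, b) = Add(-386, 46) = -340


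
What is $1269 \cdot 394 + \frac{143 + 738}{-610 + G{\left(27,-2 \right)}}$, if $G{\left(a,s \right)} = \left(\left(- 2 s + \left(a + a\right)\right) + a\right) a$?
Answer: $\frac{842477291}{1685} \approx 4.9999 \cdot 10^{5}$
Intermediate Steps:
$G{\left(a,s \right)} = a \left(- 2 s + 3 a\right)$ ($G{\left(a,s \right)} = \left(\left(- 2 s + 2 a\right) + a\right) a = \left(- 2 s + 3 a\right) a = a \left(- 2 s + 3 a\right)$)
$1269 \cdot 394 + \frac{143 + 738}{-610 + G{\left(27,-2 \right)}} = 1269 \cdot 394 + \frac{143 + 738}{-610 + 27 \left(\left(-2\right) \left(-2\right) + 3 \cdot 27\right)} = 499986 + \frac{881}{-610 + 27 \left(4 + 81\right)} = 499986 + \frac{881}{-610 + 27 \cdot 85} = 499986 + \frac{881}{-610 + 2295} = 499986 + \frac{881}{1685} = \frac{842477291}{1685}$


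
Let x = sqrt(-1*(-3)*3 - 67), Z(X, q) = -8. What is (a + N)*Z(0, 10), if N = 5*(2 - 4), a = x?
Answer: 80 - 8*I*sqrt(58) ≈ 80.0 - 60.926*I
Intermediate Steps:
x = I*sqrt(58) (x = sqrt(3*3 - 67) = sqrt(9 - 67) = sqrt(-58) = I*sqrt(58) ≈ 7.6158*I)
a = I*sqrt(58) ≈ 7.6158*I
N = -10 (N = 5*(-2) = -10)
(a + N)*Z(0, 10) = (I*sqrt(58) - 10)*(-8) = (-10 + I*sqrt(58))*(-8) = 80 - 8*I*sqrt(58)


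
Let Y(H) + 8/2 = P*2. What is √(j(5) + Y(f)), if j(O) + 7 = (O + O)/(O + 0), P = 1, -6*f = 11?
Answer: I*√7 ≈ 2.6458*I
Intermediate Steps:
f = -11/6 (f = -⅙*11 = -11/6 ≈ -1.8333)
j(O) = -5 (j(O) = -7 + (O + O)/(O + 0) = -7 + (2*O)/O = -7 + 2 = -5)
Y(H) = -2 (Y(H) = -4 + 1*2 = -4 + 2 = -2)
√(j(5) + Y(f)) = √(-5 - 2) = √(-7) = I*√7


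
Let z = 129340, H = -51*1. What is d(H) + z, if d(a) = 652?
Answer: 129992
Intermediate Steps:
H = -51
d(H) + z = 652 + 129340 = 129992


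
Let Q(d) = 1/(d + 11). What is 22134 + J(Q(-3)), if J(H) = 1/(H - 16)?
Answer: 2811010/127 ≈ 22134.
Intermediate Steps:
Q(d) = 1/(11 + d)
J(H) = 1/(-16 + H)
22134 + J(Q(-3)) = 22134 + 1/(-16 + 1/(11 - 3)) = 22134 + 1/(-16 + 1/8) = 22134 + 1/(-16 + ⅛) = 22134 + 1/(-127/8) = 22134 - 8/127 = 2811010/127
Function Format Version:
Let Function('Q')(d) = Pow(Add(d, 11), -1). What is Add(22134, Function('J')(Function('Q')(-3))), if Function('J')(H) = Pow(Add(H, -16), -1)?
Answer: Rational(2811010, 127) ≈ 22134.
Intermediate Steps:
Function('Q')(d) = Pow(Add(11, d), -1)
Function('J')(H) = Pow(Add(-16, H), -1)
Add(22134, Function('J')(Function('Q')(-3))) = Add(22134, Pow(Add(-16, Pow(Add(11, -3), -1)), -1)) = Add(22134, Pow(Add(-16, Pow(8, -1)), -1)) = Add(22134, Pow(Add(-16, Rational(1, 8)), -1)) = Add(22134, Pow(Rational(-127, 8), -1)) = Add(22134, Rational(-8, 127)) = Rational(2811010, 127)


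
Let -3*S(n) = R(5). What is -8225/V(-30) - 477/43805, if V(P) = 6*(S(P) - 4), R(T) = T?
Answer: 360279907/1489370 ≈ 241.90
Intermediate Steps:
S(n) = -5/3 (S(n) = -⅓*5 = -5/3)
V(P) = -34 (V(P) = 6*(-5/3 - 4) = 6*(-17/3) = -34)
-8225/V(-30) - 477/43805 = -8225/(-34) - 477/43805 = -8225*(-1/34) - 477*1/43805 = 8225/34 - 477/43805 = 360279907/1489370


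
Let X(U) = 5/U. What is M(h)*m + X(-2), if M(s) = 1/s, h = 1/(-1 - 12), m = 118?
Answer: -3073/2 ≈ -1536.5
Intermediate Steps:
h = -1/13 (h = 1/(-13) = -1/13 ≈ -0.076923)
M(h)*m + X(-2) = 118/(-1/13) + 5/(-2) = -13*118 + 5*(-½) = -1534 - 5/2 = -3073/2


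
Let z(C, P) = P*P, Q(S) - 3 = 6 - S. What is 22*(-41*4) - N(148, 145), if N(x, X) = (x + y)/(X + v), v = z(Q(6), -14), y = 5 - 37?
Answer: -1230444/341 ≈ -3608.3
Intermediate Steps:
Q(S) = 9 - S (Q(S) = 3 + (6 - S) = 9 - S)
y = -32
z(C, P) = P²
v = 196 (v = (-14)² = 196)
N(x, X) = (-32 + x)/(196 + X) (N(x, X) = (x - 32)/(X + 196) = (-32 + x)/(196 + X))
22*(-41*4) - N(148, 145) = 22*(-41*4) - (-32 + 148)/(196 + 145) = 22*(-164) - 116/341 = -3608 - 116/341 = -1230444/341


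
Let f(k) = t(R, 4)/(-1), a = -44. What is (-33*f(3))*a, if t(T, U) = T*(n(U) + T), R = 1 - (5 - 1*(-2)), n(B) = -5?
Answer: -95832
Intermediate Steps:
R = -6 (R = 1 - (5 + 2) = 1 - 1*7 = 1 - 7 = -6)
t(T, U) = T*(-5 + T)
f(k) = -66 (f(k) = -6*(-5 - 6)/(-1) = -6*(-11)*(-1) = 66*(-1) = -66)
(-33*f(3))*a = -33*(-66)*(-44) = 2178*(-44) = -95832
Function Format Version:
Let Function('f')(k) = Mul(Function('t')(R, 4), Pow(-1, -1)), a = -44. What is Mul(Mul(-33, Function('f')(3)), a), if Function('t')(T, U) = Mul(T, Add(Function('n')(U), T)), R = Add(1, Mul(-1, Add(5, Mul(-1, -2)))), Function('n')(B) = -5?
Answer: -95832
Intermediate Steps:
R = -6 (R = Add(1, Mul(-1, Add(5, 2))) = Add(1, Mul(-1, 7)) = Add(1, -7) = -6)
Function('t')(T, U) = Mul(T, Add(-5, T))
Function('f')(k) = -66 (Function('f')(k) = Mul(Mul(-6, Add(-5, -6)), Pow(-1, -1)) = Mul(Mul(-6, -11), -1) = Mul(66, -1) = -66)
Mul(Mul(-33, Function('f')(3)), a) = Mul(Mul(-33, -66), -44) = Mul(2178, -44) = -95832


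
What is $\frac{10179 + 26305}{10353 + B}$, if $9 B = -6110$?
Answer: $\frac{328356}{87067} \approx 3.7713$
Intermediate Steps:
$B = - \frac{6110}{9}$ ($B = \frac{1}{9} \left(-6110\right) = - \frac{6110}{9} \approx -678.89$)
$\frac{10179 + 26305}{10353 + B} = \frac{10179 + 26305}{10353 - \frac{6110}{9}} = \frac{36484}{\frac{87067}{9}} = 36484 \cdot \frac{9}{87067} = \frac{328356}{87067}$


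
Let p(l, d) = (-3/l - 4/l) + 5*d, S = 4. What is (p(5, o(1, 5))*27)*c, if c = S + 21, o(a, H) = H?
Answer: 15930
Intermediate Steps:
c = 25 (c = 4 + 21 = 25)
p(l, d) = -7/l + 5*d
(p(5, o(1, 5))*27)*c = ((-7/5 + 5*5)*27)*25 = ((-7*1/5 + 25)*27)*25 = ((-7/5 + 25)*27)*25 = ((118/5)*27)*25 = (3186/5)*25 = 15930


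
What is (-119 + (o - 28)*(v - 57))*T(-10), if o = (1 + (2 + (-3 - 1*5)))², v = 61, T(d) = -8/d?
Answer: -524/5 ≈ -104.80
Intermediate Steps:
o = 25 (o = (1 + (2 + (-3 - 5)))² = (1 + (2 - 8))² = (1 - 6)² = (-5)² = 25)
(-119 + (o - 28)*(v - 57))*T(-10) = (-119 + (25 - 28)*(61 - 57))*(-8/(-10)) = (-119 - 3*4)*(-8*(-⅒)) = (-119 - 12)*(⅘) = -131*⅘ = -524/5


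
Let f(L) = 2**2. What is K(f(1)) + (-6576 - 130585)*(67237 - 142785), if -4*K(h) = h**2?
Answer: 10362239224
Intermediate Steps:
f(L) = 4
K(h) = -h**2/4
K(f(1)) + (-6576 - 130585)*(67237 - 142785) = -1/4*4**2 + (-6576 - 130585)*(67237 - 142785) = -1/4*16 - 137161*(-75548) = -4 + 10362239228 = 10362239224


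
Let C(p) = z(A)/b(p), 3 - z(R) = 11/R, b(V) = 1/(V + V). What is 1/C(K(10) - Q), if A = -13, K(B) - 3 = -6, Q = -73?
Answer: 13/7000 ≈ 0.0018571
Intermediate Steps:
b(V) = 1/(2*V)
K(B) = -3 (K(B) = 3 - 6 = -3)
z(R) = 3 - 11/R
C(p) = 100*p/13 (C(p) = (3 - 11/(-13))/((1/(2*p))) = (3 - 11*(-1/13))*(2*p) = (3 + 11/13)*(2*p) = 50*(2*p)/13 = 100*p/13)
1/C(K(10) - Q) = 1/(100*(-3 - 1*(-73))/13) = 1/(100*(-3 + 73)/13) = 1/((100/13)*70) = 1/(7000/13) = 13/7000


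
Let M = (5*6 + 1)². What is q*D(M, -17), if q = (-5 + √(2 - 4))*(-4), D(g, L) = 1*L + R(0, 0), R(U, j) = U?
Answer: -340 + 68*I*√2 ≈ -340.0 + 96.167*I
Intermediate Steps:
M = 961 (M = (30 + 1)² = 31² = 961)
D(g, L) = L (D(g, L) = 1*L + 0 = L + 0 = L)
q = 20 - 4*I*√2 (q = (-5 + √(-2))*(-4) = (-5 + I*√2)*(-4) = 20 - 4*I*√2 ≈ 20.0 - 5.6569*I)
q*D(M, -17) = (20 - 4*I*√2)*(-17) = -340 + 68*I*√2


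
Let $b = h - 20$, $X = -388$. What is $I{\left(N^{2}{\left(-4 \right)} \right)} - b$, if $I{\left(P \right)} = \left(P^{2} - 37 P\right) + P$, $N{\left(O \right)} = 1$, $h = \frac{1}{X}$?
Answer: $- \frac{5819}{388} \approx -14.997$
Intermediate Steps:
$h = - \frac{1}{388}$ ($h = \frac{1}{-388} = - \frac{1}{388} \approx -0.0025773$)
$I{\left(P \right)} = P^{2} - 36 P$
$b = - \frac{7761}{388}$ ($b = - \frac{1}{388} - 20 = - \frac{7761}{388} \approx -20.003$)
$I{\left(N^{2}{\left(-4 \right)} \right)} - b = 1^{2} \left(-36 + 1^{2}\right) - - \frac{7761}{388} = 1 \left(-36 + 1\right) + \frac{7761}{388} = 1 \left(-35\right) + \frac{7761}{388} = -35 + \frac{7761}{388} = - \frac{5819}{388}$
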